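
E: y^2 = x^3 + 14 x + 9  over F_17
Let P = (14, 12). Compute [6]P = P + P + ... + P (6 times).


k = 6 = 110_2 (binary, LSB first: 011)
Double-and-add from P = (14, 12):
  bit 0 = 0: acc unchanged = O
  bit 1 = 1: acc = O + (7, 12) = (7, 12)
  bit 2 = 1: acc = (7, 12) + (5, 0) = (7, 5)

6P = (7, 5)


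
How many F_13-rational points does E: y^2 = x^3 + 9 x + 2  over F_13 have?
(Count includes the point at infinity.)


For each x in F_13, count y with y^2 = x^3 + 9 x + 2 mod 13:
  x = 1: RHS = 12, y in [5, 8]  -> 2 point(s)
  x = 3: RHS = 4, y in [2, 11]  -> 2 point(s)
  x = 5: RHS = 3, y in [4, 9]  -> 2 point(s)
  x = 6: RHS = 12, y in [5, 8]  -> 2 point(s)
  x = 8: RHS = 1, y in [1, 12]  -> 2 point(s)
  x = 10: RHS = 0, y in [0]  -> 1 point(s)
Affine points: 11. Add the point at infinity: total = 12.

#E(F_13) = 12


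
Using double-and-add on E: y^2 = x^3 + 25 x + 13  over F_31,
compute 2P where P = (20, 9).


k = 2 = 10_2 (binary, LSB first: 01)
Double-and-add from P = (20, 9):
  bit 0 = 0: acc unchanged = O
  bit 1 = 1: acc = O + (27, 2) = (27, 2)

2P = (27, 2)


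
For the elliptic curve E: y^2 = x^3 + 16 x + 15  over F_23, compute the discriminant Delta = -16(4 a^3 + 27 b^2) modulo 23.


4 a^3 + 27 b^2 = 4*16^3 + 27*15^2 = 16384 + 6075 = 22459
Delta = -16 * (22459) = -359344
Delta mod 23 = 8

Delta = 8 (mod 23)


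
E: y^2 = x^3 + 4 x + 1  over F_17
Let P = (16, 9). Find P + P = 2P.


Doubling: s = (3 x1^2 + a) / (2 y1)
s = (3*16^2 + 4) / (2*9) mod 17 = 7
x3 = s^2 - 2 x1 mod 17 = 7^2 - 2*16 = 0
y3 = s (x1 - x3) - y1 mod 17 = 7 * (16 - 0) - 9 = 1

2P = (0, 1)


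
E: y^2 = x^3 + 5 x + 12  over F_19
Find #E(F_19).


For each x in F_19, count y with y^2 = x^3 + 5 x + 12 mod 19:
  x = 2: RHS = 11, y in [7, 12]  -> 2 point(s)
  x = 3: RHS = 16, y in [4, 15]  -> 2 point(s)
  x = 4: RHS = 1, y in [1, 18]  -> 2 point(s)
  x = 6: RHS = 11, y in [7, 12]  -> 2 point(s)
  x = 9: RHS = 7, y in [8, 11]  -> 2 point(s)
  x = 10: RHS = 17, y in [6, 13]  -> 2 point(s)
  x = 11: RHS = 11, y in [7, 12]  -> 2 point(s)
  x = 15: RHS = 4, y in [2, 17]  -> 2 point(s)
  x = 18: RHS = 6, y in [5, 14]  -> 2 point(s)
Affine points: 18. Add the point at infinity: total = 19.

#E(F_19) = 19


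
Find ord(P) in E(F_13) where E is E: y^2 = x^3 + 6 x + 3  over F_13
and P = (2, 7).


Compute successive multiples of P until we hit O:
  1P = (2, 7)
  2P = (8, 2)
  3P = (12, 10)
  4P = (0, 4)
  5P = (10, 7)
  6P = (1, 6)
  7P = (11, 10)
  8P = (3, 10)
  ... (continuing to 18P)
  18P = O

ord(P) = 18


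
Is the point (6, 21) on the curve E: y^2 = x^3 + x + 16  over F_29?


Check whether y^2 = x^3 + 1 x + 16 (mod 29) for (x, y) = (6, 21).
LHS: y^2 = 21^2 mod 29 = 6
RHS: x^3 + 1 x + 16 = 6^3 + 1*6 + 16 mod 29 = 6
LHS = RHS

Yes, on the curve


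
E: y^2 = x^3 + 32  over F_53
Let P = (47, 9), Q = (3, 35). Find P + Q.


P != Q, so use the chord formula.
s = (y2 - y1) / (x2 - x1) = (26) / (9) mod 53 = 50
x3 = s^2 - x1 - x2 mod 53 = 50^2 - 47 - 3 = 12
y3 = s (x1 - x3) - y1 mod 53 = 50 * (47 - 12) - 9 = 45

P + Q = (12, 45)


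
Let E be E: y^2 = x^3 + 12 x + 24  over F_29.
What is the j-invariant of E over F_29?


Delta = -16(4 a^3 + 27 b^2) mod 29 = 2
-1728 * (4 a)^3 = -1728 * (4*12)^3 mod 29 = 6
j = 6 * 2^(-1) mod 29 = 3

j = 3 (mod 29)


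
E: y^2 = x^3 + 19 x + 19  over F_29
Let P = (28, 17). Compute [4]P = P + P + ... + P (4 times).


k = 4 = 100_2 (binary, LSB first: 001)
Double-and-add from P = (28, 17):
  bit 0 = 0: acc unchanged = O
  bit 1 = 0: acc unchanged = O
  bit 2 = 1: acc = O + (5, 23) = (5, 23)

4P = (5, 23)


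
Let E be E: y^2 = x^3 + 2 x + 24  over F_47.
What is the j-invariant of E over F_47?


Delta = -16(4 a^3 + 27 b^2) mod 47 = 38
-1728 * (4 a)^3 = -1728 * (4*2)^3 mod 47 = 39
j = 39 * 38^(-1) mod 47 = 27

j = 27 (mod 47)


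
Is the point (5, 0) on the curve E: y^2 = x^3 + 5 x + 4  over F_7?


Check whether y^2 = x^3 + 5 x + 4 (mod 7) for (x, y) = (5, 0).
LHS: y^2 = 0^2 mod 7 = 0
RHS: x^3 + 5 x + 4 = 5^3 + 5*5 + 4 mod 7 = 0
LHS = RHS

Yes, on the curve


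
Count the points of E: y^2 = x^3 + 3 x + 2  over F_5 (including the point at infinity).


For each x in F_5, count y with y^2 = x^3 + 3 x + 2 mod 5:
  x = 1: RHS = 1, y in [1, 4]  -> 2 point(s)
  x = 2: RHS = 1, y in [1, 4]  -> 2 point(s)
Affine points: 4. Add the point at infinity: total = 5.

#E(F_5) = 5


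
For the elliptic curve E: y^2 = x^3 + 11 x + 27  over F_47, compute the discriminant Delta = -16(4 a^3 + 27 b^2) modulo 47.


4 a^3 + 27 b^2 = 4*11^3 + 27*27^2 = 5324 + 19683 = 25007
Delta = -16 * (25007) = -400112
Delta mod 47 = 46

Delta = 46 (mod 47)


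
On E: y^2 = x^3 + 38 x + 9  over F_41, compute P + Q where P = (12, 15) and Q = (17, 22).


P != Q, so use the chord formula.
s = (y2 - y1) / (x2 - x1) = (7) / (5) mod 41 = 26
x3 = s^2 - x1 - x2 mod 41 = 26^2 - 12 - 17 = 32
y3 = s (x1 - x3) - y1 mod 41 = 26 * (12 - 32) - 15 = 39

P + Q = (32, 39)


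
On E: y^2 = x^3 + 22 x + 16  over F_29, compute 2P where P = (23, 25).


Doubling: s = (3 x1^2 + a) / (2 y1)
s = (3*23^2 + 22) / (2*25) mod 29 = 20
x3 = s^2 - 2 x1 mod 29 = 20^2 - 2*23 = 6
y3 = s (x1 - x3) - y1 mod 29 = 20 * (23 - 6) - 25 = 25

2P = (6, 25)


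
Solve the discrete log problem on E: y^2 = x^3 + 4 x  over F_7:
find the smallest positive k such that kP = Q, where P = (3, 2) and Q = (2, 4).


Enumerate multiples of P until we hit Q = (2, 4):
  1P = (3, 2)
  2P = (2, 4)
Match found at i = 2.

k = 2


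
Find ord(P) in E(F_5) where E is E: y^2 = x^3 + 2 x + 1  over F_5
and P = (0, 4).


Compute successive multiples of P until we hit O:
  1P = (0, 4)
  2P = (1, 2)
  3P = (3, 2)
  4P = (3, 3)
  5P = (1, 3)
  6P = (0, 1)
  7P = O

ord(P) = 7


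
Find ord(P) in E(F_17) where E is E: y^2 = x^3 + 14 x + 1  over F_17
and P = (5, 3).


Compute successive multiples of P until we hit O:
  1P = (5, 3)
  2P = (15, 13)
  3P = (15, 4)
  4P = (5, 14)
  5P = O

ord(P) = 5


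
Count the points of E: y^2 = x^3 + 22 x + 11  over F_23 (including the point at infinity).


For each x in F_23, count y with y^2 = x^3 + 22 x + 11 mod 23:
  x = 3: RHS = 12, y in [9, 14]  -> 2 point(s)
  x = 4: RHS = 2, y in [5, 18]  -> 2 point(s)
  x = 5: RHS = 16, y in [4, 19]  -> 2 point(s)
  x = 7: RHS = 2, y in [5, 18]  -> 2 point(s)
  x = 8: RHS = 9, y in [3, 20]  -> 2 point(s)
  x = 9: RHS = 18, y in [8, 15]  -> 2 point(s)
  x = 10: RHS = 12, y in [9, 14]  -> 2 point(s)
  x = 12: RHS = 2, y in [5, 18]  -> 2 point(s)
  x = 14: RHS = 4, y in [2, 21]  -> 2 point(s)
  x = 15: RHS = 13, y in [6, 17]  -> 2 point(s)
  x = 17: RHS = 8, y in [10, 13]  -> 2 point(s)
  x = 18: RHS = 6, y in [11, 12]  -> 2 point(s)
Affine points: 24. Add the point at infinity: total = 25.

#E(F_23) = 25


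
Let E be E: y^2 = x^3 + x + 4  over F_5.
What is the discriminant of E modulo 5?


4 a^3 + 27 b^2 = 4*1^3 + 27*4^2 = 4 + 432 = 436
Delta = -16 * (436) = -6976
Delta mod 5 = 4

Delta = 4 (mod 5)


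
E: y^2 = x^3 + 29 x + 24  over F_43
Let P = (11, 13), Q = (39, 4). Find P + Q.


P != Q, so use the chord formula.
s = (y2 - y1) / (x2 - x1) = (34) / (28) mod 43 = 35
x3 = s^2 - x1 - x2 mod 43 = 35^2 - 11 - 39 = 14
y3 = s (x1 - x3) - y1 mod 43 = 35 * (11 - 14) - 13 = 11

P + Q = (14, 11)


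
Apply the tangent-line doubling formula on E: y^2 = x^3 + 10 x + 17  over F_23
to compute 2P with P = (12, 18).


Doubling: s = (3 x1^2 + a) / (2 y1)
s = (3*12^2 + 10) / (2*18) mod 23 = 11
x3 = s^2 - 2 x1 mod 23 = 11^2 - 2*12 = 5
y3 = s (x1 - x3) - y1 mod 23 = 11 * (12 - 5) - 18 = 13

2P = (5, 13)


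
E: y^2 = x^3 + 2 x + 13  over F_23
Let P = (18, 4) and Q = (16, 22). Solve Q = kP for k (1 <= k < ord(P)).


Enumerate multiples of P until we hit Q = (16, 22):
  1P = (18, 4)
  2P = (11, 3)
  3P = (2, 18)
  4P = (7, 18)
  5P = (0, 17)
  6P = (9, 1)
  7P = (14, 5)
  8P = (4, 4)
  9P = (1, 19)
  10P = (16, 1)
  11P = (20, 16)
  12P = (21, 1)
  13P = (8, 9)
  14P = (3, 0)
  15P = (8, 14)
  16P = (21, 22)
  17P = (20, 7)
  18P = (16, 22)
Match found at i = 18.

k = 18


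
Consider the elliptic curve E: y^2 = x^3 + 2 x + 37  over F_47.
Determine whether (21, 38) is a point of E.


Check whether y^2 = x^3 + 2 x + 37 (mod 47) for (x, y) = (21, 38).
LHS: y^2 = 38^2 mod 47 = 34
RHS: x^3 + 2 x + 37 = 21^3 + 2*21 + 37 mod 47 = 34
LHS = RHS

Yes, on the curve


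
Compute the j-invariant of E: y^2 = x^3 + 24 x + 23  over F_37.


Delta = -16(4 a^3 + 27 b^2) mod 37 = 29
-1728 * (4 a)^3 = -1728 * (4*24)^3 mod 37 = 23
j = 23 * 29^(-1) mod 37 = 11

j = 11 (mod 37)


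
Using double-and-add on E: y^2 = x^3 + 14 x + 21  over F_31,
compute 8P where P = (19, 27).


k = 8 = 1000_2 (binary, LSB first: 0001)
Double-and-add from P = (19, 27):
  bit 0 = 0: acc unchanged = O
  bit 1 = 0: acc unchanged = O
  bit 2 = 0: acc unchanged = O
  bit 3 = 1: acc = O + (8, 5) = (8, 5)

8P = (8, 5)


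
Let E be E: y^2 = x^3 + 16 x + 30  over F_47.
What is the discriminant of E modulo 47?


4 a^3 + 27 b^2 = 4*16^3 + 27*30^2 = 16384 + 24300 = 40684
Delta = -16 * (40684) = -650944
Delta mod 47 = 6

Delta = 6 (mod 47)


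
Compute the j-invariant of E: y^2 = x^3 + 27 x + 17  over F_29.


Delta = -16(4 a^3 + 27 b^2) mod 29 = 16
-1728 * (4 a)^3 = -1728 * (4*27)^3 mod 29 = 4
j = 4 * 16^(-1) mod 29 = 22

j = 22 (mod 29)


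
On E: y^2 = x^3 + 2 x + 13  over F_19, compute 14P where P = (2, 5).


k = 14 = 1110_2 (binary, LSB first: 0111)
Double-and-add from P = (2, 5):
  bit 0 = 0: acc unchanged = O
  bit 1 = 1: acc = O + (1, 4) = (1, 4)
  bit 2 = 1: acc = (1, 4) + (7, 16) = (15, 6)
  bit 3 = 1: acc = (15, 6) + (10, 11) = (14, 12)

14P = (14, 12)


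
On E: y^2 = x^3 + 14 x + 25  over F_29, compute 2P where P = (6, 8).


Doubling: s = (3 x1^2 + a) / (2 y1)
s = (3*6^2 + 14) / (2*8) mod 29 = 4
x3 = s^2 - 2 x1 mod 29 = 4^2 - 2*6 = 4
y3 = s (x1 - x3) - y1 mod 29 = 4 * (6 - 4) - 8 = 0

2P = (4, 0)


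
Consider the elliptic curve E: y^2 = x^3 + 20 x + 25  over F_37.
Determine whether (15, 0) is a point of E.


Check whether y^2 = x^3 + 20 x + 25 (mod 37) for (x, y) = (15, 0).
LHS: y^2 = 0^2 mod 37 = 0
RHS: x^3 + 20 x + 25 = 15^3 + 20*15 + 25 mod 37 = 0
LHS = RHS

Yes, on the curve


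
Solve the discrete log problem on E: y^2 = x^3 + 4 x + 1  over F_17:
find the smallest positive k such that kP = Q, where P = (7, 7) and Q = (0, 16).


Enumerate multiples of P until we hit Q = (0, 16):
  1P = (7, 7)
  2P = (11, 13)
  3P = (14, 8)
  4P = (4, 8)
  5P = (8, 16)
  6P = (15, 6)
  7P = (16, 9)
  8P = (10, 15)
  9P = (9, 16)
  10P = (0, 16)
Match found at i = 10.

k = 10


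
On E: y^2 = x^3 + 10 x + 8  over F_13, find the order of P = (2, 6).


Compute successive multiples of P until we hit O:
  1P = (2, 6)
  2P = (12, 6)
  3P = (12, 7)
  4P = (2, 7)
  5P = O

ord(P) = 5


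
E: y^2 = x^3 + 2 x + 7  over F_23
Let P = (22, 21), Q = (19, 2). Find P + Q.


P != Q, so use the chord formula.
s = (y2 - y1) / (x2 - x1) = (4) / (20) mod 23 = 14
x3 = s^2 - x1 - x2 mod 23 = 14^2 - 22 - 19 = 17
y3 = s (x1 - x3) - y1 mod 23 = 14 * (22 - 17) - 21 = 3

P + Q = (17, 3)


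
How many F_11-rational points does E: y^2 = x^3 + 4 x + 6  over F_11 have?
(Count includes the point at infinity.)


For each x in F_11, count y with y^2 = x^3 + 4 x + 6 mod 11:
  x = 1: RHS = 0, y in [0]  -> 1 point(s)
  x = 2: RHS = 0, y in [0]  -> 1 point(s)
  x = 3: RHS = 1, y in [1, 10]  -> 2 point(s)
  x = 4: RHS = 9, y in [3, 8]  -> 2 point(s)
  x = 6: RHS = 4, y in [2, 9]  -> 2 point(s)
  x = 7: RHS = 3, y in [5, 6]  -> 2 point(s)
  x = 8: RHS = 0, y in [0]  -> 1 point(s)
  x = 9: RHS = 1, y in [1, 10]  -> 2 point(s)
  x = 10: RHS = 1, y in [1, 10]  -> 2 point(s)
Affine points: 15. Add the point at infinity: total = 16.

#E(F_11) = 16


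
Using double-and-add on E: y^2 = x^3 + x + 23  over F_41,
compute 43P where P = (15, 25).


k = 43 = 101011_2 (binary, LSB first: 110101)
Double-and-add from P = (15, 25):
  bit 0 = 1: acc = O + (15, 25) = (15, 25)
  bit 1 = 1: acc = (15, 25) + (21, 30) = (0, 8)
  bit 2 = 0: acc unchanged = (0, 8)
  bit 3 = 1: acc = (0, 8) + (33, 6) = (26, 6)
  bit 4 = 0: acc unchanged = (26, 6)
  bit 5 = 1: acc = (26, 6) + (17, 22) = (29, 13)

43P = (29, 13)


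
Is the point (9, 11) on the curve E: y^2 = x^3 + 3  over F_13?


Check whether y^2 = x^3 + 0 x + 3 (mod 13) for (x, y) = (9, 11).
LHS: y^2 = 11^2 mod 13 = 4
RHS: x^3 + 0 x + 3 = 9^3 + 0*9 + 3 mod 13 = 4
LHS = RHS

Yes, on the curve


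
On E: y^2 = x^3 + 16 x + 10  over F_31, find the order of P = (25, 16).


Compute successive multiples of P until we hit O:
  1P = (25, 16)
  2P = (12, 15)
  3P = (14, 23)
  4P = (17, 24)
  5P = (21, 11)
  6P = (4, 18)
  7P = (7, 0)
  8P = (4, 13)
  ... (continuing to 14P)
  14P = O

ord(P) = 14


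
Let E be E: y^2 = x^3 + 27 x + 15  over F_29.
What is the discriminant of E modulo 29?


4 a^3 + 27 b^2 = 4*27^3 + 27*15^2 = 78732 + 6075 = 84807
Delta = -16 * (84807) = -1356912
Delta mod 29 = 27

Delta = 27 (mod 29)


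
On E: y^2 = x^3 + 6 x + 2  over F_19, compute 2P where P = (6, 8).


Doubling: s = (3 x1^2 + a) / (2 y1)
s = (3*6^2 + 6) / (2*8) mod 19 = 0
x3 = s^2 - 2 x1 mod 19 = 0^2 - 2*6 = 7
y3 = s (x1 - x3) - y1 mod 19 = 0 * (6 - 7) - 8 = 11

2P = (7, 11)


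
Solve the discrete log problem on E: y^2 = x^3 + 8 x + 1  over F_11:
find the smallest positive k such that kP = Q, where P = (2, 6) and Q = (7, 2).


Enumerate multiples of P until we hit Q = (7, 2):
  1P = (2, 6)
  2P = (0, 1)
  3P = (7, 9)
  4P = (5, 1)
  5P = (8, 4)
  6P = (6, 10)
  7P = (4, 3)
  8P = (10, 6)
  9P = (10, 5)
  10P = (4, 8)
  11P = (6, 1)
  12P = (8, 7)
  13P = (5, 10)
  14P = (7, 2)
Match found at i = 14.

k = 14


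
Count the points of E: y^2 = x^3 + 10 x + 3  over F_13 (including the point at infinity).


For each x in F_13, count y with y^2 = x^3 + 10 x + 3 mod 13:
  x = 0: RHS = 3, y in [4, 9]  -> 2 point(s)
  x = 1: RHS = 1, y in [1, 12]  -> 2 point(s)
  x = 4: RHS = 3, y in [4, 9]  -> 2 point(s)
  x = 5: RHS = 9, y in [3, 10]  -> 2 point(s)
  x = 7: RHS = 0, y in [0]  -> 1 point(s)
  x = 8: RHS = 10, y in [6, 7]  -> 2 point(s)
  x = 9: RHS = 3, y in [4, 9]  -> 2 point(s)
  x = 11: RHS = 1, y in [1, 12]  -> 2 point(s)
Affine points: 15. Add the point at infinity: total = 16.

#E(F_13) = 16


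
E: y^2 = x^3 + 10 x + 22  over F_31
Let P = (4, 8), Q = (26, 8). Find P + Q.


P != Q, so use the chord formula.
s = (y2 - y1) / (x2 - x1) = (0) / (22) mod 31 = 0
x3 = s^2 - x1 - x2 mod 31 = 0^2 - 4 - 26 = 1
y3 = s (x1 - x3) - y1 mod 31 = 0 * (4 - 1) - 8 = 23

P + Q = (1, 23)


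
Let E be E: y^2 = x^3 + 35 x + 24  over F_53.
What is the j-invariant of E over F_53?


Delta = -16(4 a^3 + 27 b^2) mod 53 = 25
-1728 * (4 a)^3 = -1728 * (4*35)^3 mod 53 = 15
j = 15 * 25^(-1) mod 53 = 43

j = 43 (mod 53)


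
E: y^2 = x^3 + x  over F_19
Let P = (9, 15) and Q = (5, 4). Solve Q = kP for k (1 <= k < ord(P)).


Enumerate multiples of P until we hit Q = (5, 4):
  1P = (9, 15)
  2P = (5, 15)
  3P = (5, 4)
Match found at i = 3.

k = 3


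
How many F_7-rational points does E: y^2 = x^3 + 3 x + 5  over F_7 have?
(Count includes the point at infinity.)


For each x in F_7, count y with y^2 = x^3 + 3 x + 5 mod 7:
  x = 1: RHS = 2, y in [3, 4]  -> 2 point(s)
  x = 4: RHS = 4, y in [2, 5]  -> 2 point(s)
  x = 6: RHS = 1, y in [1, 6]  -> 2 point(s)
Affine points: 6. Add the point at infinity: total = 7.

#E(F_7) = 7


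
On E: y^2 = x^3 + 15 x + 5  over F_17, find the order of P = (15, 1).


Compute successive multiples of P until we hit O:
  1P = (15, 1)
  2P = (12, 14)
  3P = (5, 1)
  4P = (14, 16)
  5P = (9, 11)
  6P = (9, 6)
  7P = (14, 1)
  8P = (5, 16)
  ... (continuing to 11P)
  11P = O

ord(P) = 11


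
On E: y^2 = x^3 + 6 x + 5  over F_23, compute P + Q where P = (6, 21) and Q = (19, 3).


P != Q, so use the chord formula.
s = (y2 - y1) / (x2 - x1) = (5) / (13) mod 23 = 11
x3 = s^2 - x1 - x2 mod 23 = 11^2 - 6 - 19 = 4
y3 = s (x1 - x3) - y1 mod 23 = 11 * (6 - 4) - 21 = 1

P + Q = (4, 1)


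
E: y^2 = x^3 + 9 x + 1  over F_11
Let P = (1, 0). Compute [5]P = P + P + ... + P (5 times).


k = 5 = 101_2 (binary, LSB first: 101)
Double-and-add from P = (1, 0):
  bit 0 = 1: acc = O + (1, 0) = (1, 0)
  bit 1 = 0: acc unchanged = (1, 0)
  bit 2 = 1: acc = (1, 0) + O = (1, 0)

5P = (1, 0)


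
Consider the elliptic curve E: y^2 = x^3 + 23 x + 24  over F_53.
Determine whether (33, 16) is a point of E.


Check whether y^2 = x^3 + 23 x + 24 (mod 53) for (x, y) = (33, 16).
LHS: y^2 = 16^2 mod 53 = 44
RHS: x^3 + 23 x + 24 = 33^3 + 23*33 + 24 mod 53 = 44
LHS = RHS

Yes, on the curve


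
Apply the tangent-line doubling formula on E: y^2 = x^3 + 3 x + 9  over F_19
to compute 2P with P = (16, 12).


Doubling: s = (3 x1^2 + a) / (2 y1)
s = (3*16^2 + 3) / (2*12) mod 19 = 6
x3 = s^2 - 2 x1 mod 19 = 6^2 - 2*16 = 4
y3 = s (x1 - x3) - y1 mod 19 = 6 * (16 - 4) - 12 = 3

2P = (4, 3)


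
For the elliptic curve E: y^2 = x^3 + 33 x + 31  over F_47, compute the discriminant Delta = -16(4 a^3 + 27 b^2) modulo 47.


4 a^3 + 27 b^2 = 4*33^3 + 27*31^2 = 143748 + 25947 = 169695
Delta = -16 * (169695) = -2715120
Delta mod 47 = 23

Delta = 23 (mod 47)


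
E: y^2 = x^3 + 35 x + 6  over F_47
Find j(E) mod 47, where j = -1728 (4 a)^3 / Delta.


Delta = -16(4 a^3 + 27 b^2) mod 47 = 6
-1728 * (4 a)^3 = -1728 * (4*35)^3 mod 47 = 36
j = 36 * 6^(-1) mod 47 = 6

j = 6 (mod 47)


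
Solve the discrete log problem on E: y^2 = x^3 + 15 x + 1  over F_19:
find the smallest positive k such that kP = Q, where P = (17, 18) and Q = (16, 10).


Enumerate multiples of P until we hit Q = (16, 10):
  1P = (17, 18)
  2P = (1, 13)
  3P = (8, 5)
  4P = (5, 12)
  5P = (2, 18)
  6P = (0, 1)
  7P = (3, 15)
  8P = (10, 12)
  9P = (16, 10)
Match found at i = 9.

k = 9


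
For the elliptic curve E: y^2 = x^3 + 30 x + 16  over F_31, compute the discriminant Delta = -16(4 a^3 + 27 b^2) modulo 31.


4 a^3 + 27 b^2 = 4*30^3 + 27*16^2 = 108000 + 6912 = 114912
Delta = -16 * (114912) = -1838592
Delta mod 31 = 18

Delta = 18 (mod 31)


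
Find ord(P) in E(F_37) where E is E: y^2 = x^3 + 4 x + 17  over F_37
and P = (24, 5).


Compute successive multiples of P until we hit O:
  1P = (24, 5)
  2P = (35, 36)
  3P = (26, 23)
  4P = (31, 6)
  5P = (16, 12)
  6P = (18, 36)
  7P = (33, 23)
  8P = (21, 1)
  ... (continuing to 35P)
  35P = O

ord(P) = 35


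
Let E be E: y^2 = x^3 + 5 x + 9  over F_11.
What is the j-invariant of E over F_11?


Delta = -16(4 a^3 + 27 b^2) mod 11 = 7
-1728 * (4 a)^3 = -1728 * (4*5)^3 mod 11 = 8
j = 8 * 7^(-1) mod 11 = 9

j = 9 (mod 11)


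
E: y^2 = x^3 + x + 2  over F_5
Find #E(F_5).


For each x in F_5, count y with y^2 = x^3 + 1 x + 2 mod 5:
  x = 1: RHS = 4, y in [2, 3]  -> 2 point(s)
  x = 4: RHS = 0, y in [0]  -> 1 point(s)
Affine points: 3. Add the point at infinity: total = 4.

#E(F_5) = 4


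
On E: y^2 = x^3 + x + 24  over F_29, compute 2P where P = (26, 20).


Doubling: s = (3 x1^2 + a) / (2 y1)
s = (3*26^2 + 1) / (2*20) mod 29 = 21
x3 = s^2 - 2 x1 mod 29 = 21^2 - 2*26 = 12
y3 = s (x1 - x3) - y1 mod 29 = 21 * (26 - 12) - 20 = 13

2P = (12, 13)


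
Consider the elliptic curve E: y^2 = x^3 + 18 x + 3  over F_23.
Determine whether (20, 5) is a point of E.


Check whether y^2 = x^3 + 18 x + 3 (mod 23) for (x, y) = (20, 5).
LHS: y^2 = 5^2 mod 23 = 2
RHS: x^3 + 18 x + 3 = 20^3 + 18*20 + 3 mod 23 = 14
LHS != RHS

No, not on the curve


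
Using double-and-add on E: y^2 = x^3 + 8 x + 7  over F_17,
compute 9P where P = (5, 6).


k = 9 = 1001_2 (binary, LSB first: 1001)
Double-and-add from P = (5, 6):
  bit 0 = 1: acc = O + (5, 6) = (5, 6)
  bit 1 = 0: acc unchanged = (5, 6)
  bit 2 = 0: acc unchanged = (5, 6)
  bit 3 = 1: acc = (5, 6) + (7, 7) = (1, 13)

9P = (1, 13)


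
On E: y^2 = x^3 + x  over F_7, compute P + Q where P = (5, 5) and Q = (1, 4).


P != Q, so use the chord formula.
s = (y2 - y1) / (x2 - x1) = (6) / (3) mod 7 = 2
x3 = s^2 - x1 - x2 mod 7 = 2^2 - 5 - 1 = 5
y3 = s (x1 - x3) - y1 mod 7 = 2 * (5 - 5) - 5 = 2

P + Q = (5, 2)


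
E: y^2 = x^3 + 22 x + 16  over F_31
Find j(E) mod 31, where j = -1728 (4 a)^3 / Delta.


Delta = -16(4 a^3 + 27 b^2) mod 31 = 17
-1728 * (4 a)^3 = -1728 * (4*22)^3 mod 31 = 23
j = 23 * 17^(-1) mod 31 = 5

j = 5 (mod 31)


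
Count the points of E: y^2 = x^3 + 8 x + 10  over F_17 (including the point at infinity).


For each x in F_17, count y with y^2 = x^3 + 8 x + 10 mod 17:
  x = 1: RHS = 2, y in [6, 11]  -> 2 point(s)
  x = 2: RHS = 0, y in [0]  -> 1 point(s)
  x = 4: RHS = 4, y in [2, 15]  -> 2 point(s)
  x = 6: RHS = 2, y in [6, 11]  -> 2 point(s)
  x = 7: RHS = 1, y in [1, 16]  -> 2 point(s)
  x = 8: RHS = 8, y in [5, 12]  -> 2 point(s)
  x = 10: RHS = 2, y in [6, 11]  -> 2 point(s)
  x = 11: RHS = 1, y in [1, 16]  -> 2 point(s)
  x = 12: RHS = 15, y in [7, 10]  -> 2 point(s)
  x = 13: RHS = 16, y in [4, 13]  -> 2 point(s)
  x = 16: RHS = 1, y in [1, 16]  -> 2 point(s)
Affine points: 21. Add the point at infinity: total = 22.

#E(F_17) = 22


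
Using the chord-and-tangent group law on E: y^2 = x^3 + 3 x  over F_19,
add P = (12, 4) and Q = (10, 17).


P != Q, so use the chord formula.
s = (y2 - y1) / (x2 - x1) = (13) / (17) mod 19 = 3
x3 = s^2 - x1 - x2 mod 19 = 3^2 - 12 - 10 = 6
y3 = s (x1 - x3) - y1 mod 19 = 3 * (12 - 6) - 4 = 14

P + Q = (6, 14)


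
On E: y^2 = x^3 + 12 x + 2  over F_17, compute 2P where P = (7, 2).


Doubling: s = (3 x1^2 + a) / (2 y1)
s = (3*7^2 + 12) / (2*2) mod 17 = 10
x3 = s^2 - 2 x1 mod 17 = 10^2 - 2*7 = 1
y3 = s (x1 - x3) - y1 mod 17 = 10 * (7 - 1) - 2 = 7

2P = (1, 7)


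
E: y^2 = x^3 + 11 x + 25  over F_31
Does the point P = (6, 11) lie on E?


Check whether y^2 = x^3 + 11 x + 25 (mod 31) for (x, y) = (6, 11).
LHS: y^2 = 11^2 mod 31 = 28
RHS: x^3 + 11 x + 25 = 6^3 + 11*6 + 25 mod 31 = 28
LHS = RHS

Yes, on the curve


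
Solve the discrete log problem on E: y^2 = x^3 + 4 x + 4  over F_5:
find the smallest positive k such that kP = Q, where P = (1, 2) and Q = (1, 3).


Enumerate multiples of P until we hit Q = (1, 3):
  1P = (1, 2)
  2P = (2, 0)
  3P = (1, 3)
Match found at i = 3.

k = 3


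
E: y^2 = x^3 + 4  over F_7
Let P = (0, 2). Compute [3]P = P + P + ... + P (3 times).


k = 3 = 11_2 (binary, LSB first: 11)
Double-and-add from P = (0, 2):
  bit 0 = 1: acc = O + (0, 2) = (0, 2)
  bit 1 = 1: acc = (0, 2) + (0, 5) = O

3P = O


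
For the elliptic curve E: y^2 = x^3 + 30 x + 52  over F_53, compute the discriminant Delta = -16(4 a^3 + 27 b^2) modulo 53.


4 a^3 + 27 b^2 = 4*30^3 + 27*52^2 = 108000 + 73008 = 181008
Delta = -16 * (181008) = -2896128
Delta mod 53 = 4

Delta = 4 (mod 53)


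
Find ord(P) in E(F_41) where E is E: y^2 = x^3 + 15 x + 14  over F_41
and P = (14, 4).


Compute successive multiples of P until we hit O:
  1P = (14, 4)
  2P = (5, 3)
  3P = (21, 18)
  4P = (10, 4)
  5P = (17, 37)
  6P = (8, 21)
  7P = (35, 35)
  8P = (23, 12)
  ... (continuing to 34P)
  34P = O

ord(P) = 34


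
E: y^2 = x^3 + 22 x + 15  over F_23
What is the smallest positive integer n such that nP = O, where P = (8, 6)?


Compute successive multiples of P until we hit O:
  1P = (8, 6)
  2P = (19, 1)
  3P = (4, 11)
  4P = (14, 13)
  5P = (3, 19)
  6P = (16, 1)
  7P = (17, 14)
  8P = (11, 22)
  ... (continuing to 27P)
  27P = O

ord(P) = 27


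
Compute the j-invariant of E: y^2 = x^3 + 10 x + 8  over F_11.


Delta = -16(4 a^3 + 27 b^2) mod 11 = 4
-1728 * (4 a)^3 = -1728 * (4*10)^3 mod 11 = 9
j = 9 * 4^(-1) mod 11 = 5

j = 5 (mod 11)


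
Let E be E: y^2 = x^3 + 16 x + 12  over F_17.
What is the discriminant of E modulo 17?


4 a^3 + 27 b^2 = 4*16^3 + 27*12^2 = 16384 + 3888 = 20272
Delta = -16 * (20272) = -324352
Delta mod 17 = 8

Delta = 8 (mod 17)


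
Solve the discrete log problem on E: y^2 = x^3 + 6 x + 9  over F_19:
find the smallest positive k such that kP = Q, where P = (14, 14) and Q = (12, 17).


Enumerate multiples of P until we hit Q = (12, 17):
  1P = (14, 14)
  2P = (15, 15)
  3P = (10, 9)
  4P = (12, 17)
Match found at i = 4.

k = 4


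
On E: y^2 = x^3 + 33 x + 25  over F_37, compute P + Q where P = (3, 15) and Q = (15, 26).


P != Q, so use the chord formula.
s = (y2 - y1) / (x2 - x1) = (11) / (12) mod 37 = 4
x3 = s^2 - x1 - x2 mod 37 = 4^2 - 3 - 15 = 35
y3 = s (x1 - x3) - y1 mod 37 = 4 * (3 - 35) - 15 = 5

P + Q = (35, 5)


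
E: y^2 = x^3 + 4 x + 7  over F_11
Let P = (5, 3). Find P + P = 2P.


Doubling: s = (3 x1^2 + a) / (2 y1)
s = (3*5^2 + 4) / (2*3) mod 11 = 4
x3 = s^2 - 2 x1 mod 11 = 4^2 - 2*5 = 6
y3 = s (x1 - x3) - y1 mod 11 = 4 * (5 - 6) - 3 = 4

2P = (6, 4)


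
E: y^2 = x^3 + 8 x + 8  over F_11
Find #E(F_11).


For each x in F_11, count y with y^2 = x^3 + 8 x + 8 mod 11:
  x = 3: RHS = 4, y in [2, 9]  -> 2 point(s)
  x = 4: RHS = 5, y in [4, 7]  -> 2 point(s)
  x = 7: RHS = 0, y in [0]  -> 1 point(s)
  x = 8: RHS = 1, y in [1, 10]  -> 2 point(s)
Affine points: 7. Add the point at infinity: total = 8.

#E(F_11) = 8


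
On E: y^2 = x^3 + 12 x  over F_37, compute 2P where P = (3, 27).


k = 2 = 10_2 (binary, LSB first: 01)
Double-and-add from P = (3, 27):
  bit 0 = 0: acc unchanged = O
  bit 1 = 1: acc = O + (4, 36) = (4, 36)

2P = (4, 36)


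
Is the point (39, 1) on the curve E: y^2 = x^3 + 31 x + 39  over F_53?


Check whether y^2 = x^3 + 31 x + 39 (mod 53) for (x, y) = (39, 1).
LHS: y^2 = 1^2 mod 53 = 1
RHS: x^3 + 31 x + 39 = 39^3 + 31*39 + 39 mod 53 = 41
LHS != RHS

No, not on the curve


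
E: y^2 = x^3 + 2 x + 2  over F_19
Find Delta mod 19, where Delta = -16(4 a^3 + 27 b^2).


4 a^3 + 27 b^2 = 4*2^3 + 27*2^2 = 32 + 108 = 140
Delta = -16 * (140) = -2240
Delta mod 19 = 2

Delta = 2 (mod 19)


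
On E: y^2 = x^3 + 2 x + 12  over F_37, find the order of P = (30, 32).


Compute successive multiples of P until we hit O:
  1P = (30, 32)
  2P = (24, 34)
  3P = (16, 25)
  4P = (19, 29)
  5P = (0, 30)
  6P = (32, 32)
  7P = (12, 5)
  8P = (25, 31)
  ... (continuing to 46P)
  46P = O

ord(P) = 46


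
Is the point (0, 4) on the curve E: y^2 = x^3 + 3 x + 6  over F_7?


Check whether y^2 = x^3 + 3 x + 6 (mod 7) for (x, y) = (0, 4).
LHS: y^2 = 4^2 mod 7 = 2
RHS: x^3 + 3 x + 6 = 0^3 + 3*0 + 6 mod 7 = 6
LHS != RHS

No, not on the curve


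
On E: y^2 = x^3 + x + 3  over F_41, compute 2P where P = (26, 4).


k = 2 = 10_2 (binary, LSB first: 01)
Double-and-add from P = (26, 4):
  bit 0 = 0: acc unchanged = O
  bit 1 = 1: acc = O + (26, 37) = (26, 37)

2P = (26, 37)


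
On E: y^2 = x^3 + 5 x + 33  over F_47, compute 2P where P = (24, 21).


Doubling: s = (3 x1^2 + a) / (2 y1)
s = (3*24^2 + 5) / (2*21) mod 47 = 20
x3 = s^2 - 2 x1 mod 47 = 20^2 - 2*24 = 23
y3 = s (x1 - x3) - y1 mod 47 = 20 * (24 - 23) - 21 = 46

2P = (23, 46)


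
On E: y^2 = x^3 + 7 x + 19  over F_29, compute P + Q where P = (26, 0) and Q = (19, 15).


P != Q, so use the chord formula.
s = (y2 - y1) / (x2 - x1) = (15) / (22) mod 29 = 2
x3 = s^2 - x1 - x2 mod 29 = 2^2 - 26 - 19 = 17
y3 = s (x1 - x3) - y1 mod 29 = 2 * (26 - 17) - 0 = 18

P + Q = (17, 18)


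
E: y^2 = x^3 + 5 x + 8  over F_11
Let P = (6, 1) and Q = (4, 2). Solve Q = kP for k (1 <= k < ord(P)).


Enumerate multiples of P until we hit Q = (4, 2):
  1P = (6, 1)
  2P = (4, 2)
Match found at i = 2.

k = 2


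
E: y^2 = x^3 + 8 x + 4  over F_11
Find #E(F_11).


For each x in F_11, count y with y^2 = x^3 + 8 x + 4 mod 11:
  x = 0: RHS = 4, y in [2, 9]  -> 2 point(s)
  x = 3: RHS = 0, y in [0]  -> 1 point(s)
  x = 4: RHS = 1, y in [1, 10]  -> 2 point(s)
  x = 5: RHS = 4, y in [2, 9]  -> 2 point(s)
  x = 6: RHS = 4, y in [2, 9]  -> 2 point(s)
Affine points: 9. Add the point at infinity: total = 10.

#E(F_11) = 10


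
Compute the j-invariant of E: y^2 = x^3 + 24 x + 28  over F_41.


Delta = -16(4 a^3 + 27 b^2) mod 41 = 16
-1728 * (4 a)^3 = -1728 * (4*24)^3 mod 41 = 18
j = 18 * 16^(-1) mod 41 = 37

j = 37 (mod 41)


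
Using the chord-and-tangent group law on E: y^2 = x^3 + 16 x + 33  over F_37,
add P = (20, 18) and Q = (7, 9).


P != Q, so use the chord formula.
s = (y2 - y1) / (x2 - x1) = (28) / (24) mod 37 = 32
x3 = s^2 - x1 - x2 mod 37 = 32^2 - 20 - 7 = 35
y3 = s (x1 - x3) - y1 mod 37 = 32 * (20 - 35) - 18 = 20

P + Q = (35, 20)


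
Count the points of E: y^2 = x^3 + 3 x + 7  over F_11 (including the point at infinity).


For each x in F_11, count y with y^2 = x^3 + 3 x + 7 mod 11:
  x = 1: RHS = 0, y in [0]  -> 1 point(s)
  x = 5: RHS = 4, y in [2, 9]  -> 2 point(s)
  x = 8: RHS = 4, y in [2, 9]  -> 2 point(s)
  x = 9: RHS = 4, y in [2, 9]  -> 2 point(s)
  x = 10: RHS = 3, y in [5, 6]  -> 2 point(s)
Affine points: 9. Add the point at infinity: total = 10.

#E(F_11) = 10


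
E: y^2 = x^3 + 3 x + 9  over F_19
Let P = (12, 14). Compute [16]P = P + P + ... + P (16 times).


k = 16 = 10000_2 (binary, LSB first: 00001)
Double-and-add from P = (12, 14):
  bit 0 = 0: acc unchanged = O
  bit 1 = 0: acc unchanged = O
  bit 2 = 0: acc unchanged = O
  bit 3 = 0: acc unchanged = O
  bit 4 = 1: acc = O + (0, 16) = (0, 16)

16P = (0, 16)


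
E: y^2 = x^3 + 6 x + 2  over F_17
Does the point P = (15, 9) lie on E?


Check whether y^2 = x^3 + 6 x + 2 (mod 17) for (x, y) = (15, 9).
LHS: y^2 = 9^2 mod 17 = 13
RHS: x^3 + 6 x + 2 = 15^3 + 6*15 + 2 mod 17 = 16
LHS != RHS

No, not on the curve


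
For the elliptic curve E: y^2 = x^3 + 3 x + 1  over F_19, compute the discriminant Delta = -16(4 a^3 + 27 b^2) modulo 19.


4 a^3 + 27 b^2 = 4*3^3 + 27*1^2 = 108 + 27 = 135
Delta = -16 * (135) = -2160
Delta mod 19 = 6

Delta = 6 (mod 19)


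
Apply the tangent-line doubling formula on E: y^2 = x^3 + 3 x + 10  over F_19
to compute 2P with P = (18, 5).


Doubling: s = (3 x1^2 + a) / (2 y1)
s = (3*18^2 + 3) / (2*5) mod 19 = 12
x3 = s^2 - 2 x1 mod 19 = 12^2 - 2*18 = 13
y3 = s (x1 - x3) - y1 mod 19 = 12 * (18 - 13) - 5 = 17

2P = (13, 17)


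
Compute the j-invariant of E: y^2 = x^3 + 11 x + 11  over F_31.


Delta = -16(4 a^3 + 27 b^2) mod 31 = 29
-1728 * (4 a)^3 = -1728 * (4*11)^3 mod 31 = 30
j = 30 * 29^(-1) mod 31 = 16

j = 16 (mod 31)


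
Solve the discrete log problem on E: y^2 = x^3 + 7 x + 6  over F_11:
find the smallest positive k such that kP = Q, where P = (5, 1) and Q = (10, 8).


Enumerate multiples of P until we hit Q = (10, 8):
  1P = (5, 1)
  2P = (10, 3)
  3P = (1, 5)
  4P = (6, 0)
  5P = (1, 6)
  6P = (10, 8)
Match found at i = 6.

k = 6


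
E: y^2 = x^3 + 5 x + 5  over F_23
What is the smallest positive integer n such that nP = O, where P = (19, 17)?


Compute successive multiples of P until we hit O:
  1P = (19, 17)
  2P = (20, 20)
  3P = (16, 15)
  4P = (14, 17)
  5P = (13, 6)
  6P = (18, 4)
  7P = (17, 9)
  8P = (3, 1)
  ... (continuing to 18P)
  18P = O

ord(P) = 18


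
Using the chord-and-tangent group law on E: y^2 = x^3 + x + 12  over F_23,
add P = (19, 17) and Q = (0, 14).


P != Q, so use the chord formula.
s = (y2 - y1) / (x2 - x1) = (20) / (4) mod 23 = 5
x3 = s^2 - x1 - x2 mod 23 = 5^2 - 19 - 0 = 6
y3 = s (x1 - x3) - y1 mod 23 = 5 * (19 - 6) - 17 = 2

P + Q = (6, 2)


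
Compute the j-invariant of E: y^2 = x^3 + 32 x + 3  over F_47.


Delta = -16(4 a^3 + 27 b^2) mod 47 = 1
-1728 * (4 a)^3 = -1728 * (4*32)^3 mod 47 = 38
j = 38 * 1^(-1) mod 47 = 38

j = 38 (mod 47)


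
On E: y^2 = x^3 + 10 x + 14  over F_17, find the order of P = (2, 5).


Compute successive multiples of P until we hit O:
  1P = (2, 5)
  2P = (9, 0)
  3P = (2, 12)
  4P = O

ord(P) = 4


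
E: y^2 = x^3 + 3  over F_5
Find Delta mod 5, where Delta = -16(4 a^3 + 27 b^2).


4 a^3 + 27 b^2 = 4*0^3 + 27*3^2 = 0 + 243 = 243
Delta = -16 * (243) = -3888
Delta mod 5 = 2

Delta = 2 (mod 5)


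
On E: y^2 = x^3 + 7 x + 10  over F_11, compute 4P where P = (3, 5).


k = 4 = 100_2 (binary, LSB first: 001)
Double-and-add from P = (3, 5):
  bit 0 = 0: acc unchanged = O
  bit 1 = 0: acc unchanged = O
  bit 2 = 1: acc = O + (4, 5) = (4, 5)

4P = (4, 5)


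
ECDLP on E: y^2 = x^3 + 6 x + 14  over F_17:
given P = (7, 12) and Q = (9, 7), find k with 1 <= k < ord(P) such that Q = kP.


Enumerate multiples of P until we hit Q = (9, 7):
  1P = (7, 12)
  2P = (3, 5)
  3P = (9, 10)
  4P = (2, 0)
  5P = (9, 7)
Match found at i = 5.

k = 5


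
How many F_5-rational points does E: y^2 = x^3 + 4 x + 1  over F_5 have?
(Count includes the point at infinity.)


For each x in F_5, count y with y^2 = x^3 + 4 x + 1 mod 5:
  x = 0: RHS = 1, y in [1, 4]  -> 2 point(s)
  x = 1: RHS = 1, y in [1, 4]  -> 2 point(s)
  x = 3: RHS = 0, y in [0]  -> 1 point(s)
  x = 4: RHS = 1, y in [1, 4]  -> 2 point(s)
Affine points: 7. Add the point at infinity: total = 8.

#E(F_5) = 8


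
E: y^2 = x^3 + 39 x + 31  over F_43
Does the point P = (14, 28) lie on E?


Check whether y^2 = x^3 + 39 x + 31 (mod 43) for (x, y) = (14, 28).
LHS: y^2 = 28^2 mod 43 = 10
RHS: x^3 + 39 x + 31 = 14^3 + 39*14 + 31 mod 43 = 10
LHS = RHS

Yes, on the curve


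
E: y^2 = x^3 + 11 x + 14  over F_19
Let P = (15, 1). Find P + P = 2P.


Doubling: s = (3 x1^2 + a) / (2 y1)
s = (3*15^2 + 11) / (2*1) mod 19 = 1
x3 = s^2 - 2 x1 mod 19 = 1^2 - 2*15 = 9
y3 = s (x1 - x3) - y1 mod 19 = 1 * (15 - 9) - 1 = 5

2P = (9, 5)


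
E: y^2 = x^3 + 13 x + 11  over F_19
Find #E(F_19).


For each x in F_19, count y with y^2 = x^3 + 13 x + 11 mod 19:
  x = 0: RHS = 11, y in [7, 12]  -> 2 point(s)
  x = 1: RHS = 6, y in [5, 14]  -> 2 point(s)
  x = 2: RHS = 7, y in [8, 11]  -> 2 point(s)
  x = 3: RHS = 1, y in [1, 18]  -> 2 point(s)
  x = 5: RHS = 11, y in [7, 12]  -> 2 point(s)
  x = 6: RHS = 1, y in [1, 18]  -> 2 point(s)
  x = 8: RHS = 0, y in [0]  -> 1 point(s)
  x = 10: RHS = 1, y in [1, 18]  -> 2 point(s)
  x = 14: RHS = 11, y in [7, 12]  -> 2 point(s)
  x = 15: RHS = 9, y in [3, 16]  -> 2 point(s)
  x = 18: RHS = 16, y in [4, 15]  -> 2 point(s)
Affine points: 21. Add the point at infinity: total = 22.

#E(F_19) = 22


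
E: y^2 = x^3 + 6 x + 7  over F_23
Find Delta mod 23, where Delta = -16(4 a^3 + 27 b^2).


4 a^3 + 27 b^2 = 4*6^3 + 27*7^2 = 864 + 1323 = 2187
Delta = -16 * (2187) = -34992
Delta mod 23 = 14

Delta = 14 (mod 23)


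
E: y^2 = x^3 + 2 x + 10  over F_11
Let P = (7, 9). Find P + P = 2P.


Doubling: s = (3 x1^2 + a) / (2 y1)
s = (3*7^2 + 2) / (2*9) mod 11 = 4
x3 = s^2 - 2 x1 mod 11 = 4^2 - 2*7 = 2
y3 = s (x1 - x3) - y1 mod 11 = 4 * (7 - 2) - 9 = 0

2P = (2, 0)


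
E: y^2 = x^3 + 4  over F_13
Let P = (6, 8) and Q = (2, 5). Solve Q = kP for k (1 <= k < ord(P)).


Enumerate multiples of P until we hit Q = (2, 5):
  1P = (6, 8)
  2P = (10, 4)
  3P = (11, 10)
  4P = (5, 8)
  5P = (2, 5)
Match found at i = 5.

k = 5


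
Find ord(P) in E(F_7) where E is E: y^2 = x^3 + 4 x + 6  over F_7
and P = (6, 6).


Compute successive multiples of P until we hit O:
  1P = (6, 6)
  2P = (2, 1)
  3P = (1, 2)
  4P = (4, 4)
  5P = (5, 2)
  6P = (5, 5)
  7P = (4, 3)
  8P = (1, 5)
  ... (continuing to 11P)
  11P = O

ord(P) = 11


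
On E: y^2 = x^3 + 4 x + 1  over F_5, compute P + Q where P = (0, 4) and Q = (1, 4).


P != Q, so use the chord formula.
s = (y2 - y1) / (x2 - x1) = (0) / (1) mod 5 = 0
x3 = s^2 - x1 - x2 mod 5 = 0^2 - 0 - 1 = 4
y3 = s (x1 - x3) - y1 mod 5 = 0 * (0 - 4) - 4 = 1

P + Q = (4, 1)


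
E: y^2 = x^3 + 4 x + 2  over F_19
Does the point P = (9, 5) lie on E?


Check whether y^2 = x^3 + 4 x + 2 (mod 19) for (x, y) = (9, 5).
LHS: y^2 = 5^2 mod 19 = 6
RHS: x^3 + 4 x + 2 = 9^3 + 4*9 + 2 mod 19 = 7
LHS != RHS

No, not on the curve


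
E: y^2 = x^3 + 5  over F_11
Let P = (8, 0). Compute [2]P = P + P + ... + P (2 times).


k = 2 = 10_2 (binary, LSB first: 01)
Double-and-add from P = (8, 0):
  bit 0 = 0: acc unchanged = O
  bit 1 = 1: acc = O + O = O

2P = O


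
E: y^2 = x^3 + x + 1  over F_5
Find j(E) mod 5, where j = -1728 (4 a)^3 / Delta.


Delta = -16(4 a^3 + 27 b^2) mod 5 = 4
-1728 * (4 a)^3 = -1728 * (4*1)^3 mod 5 = 3
j = 3 * 4^(-1) mod 5 = 2

j = 2 (mod 5)


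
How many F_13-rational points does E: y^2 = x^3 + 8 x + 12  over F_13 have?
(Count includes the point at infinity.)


For each x in F_13, count y with y^2 = x^3 + 8 x + 12 mod 13:
  x = 0: RHS = 12, y in [5, 8]  -> 2 point(s)
  x = 2: RHS = 10, y in [6, 7]  -> 2 point(s)
  x = 4: RHS = 4, y in [2, 11]  -> 2 point(s)
  x = 6: RHS = 3, y in [4, 9]  -> 2 point(s)
  x = 8: RHS = 3, y in [4, 9]  -> 2 point(s)
  x = 10: RHS = 0, y in [0]  -> 1 point(s)
  x = 11: RHS = 1, y in [1, 12]  -> 2 point(s)
  x = 12: RHS = 3, y in [4, 9]  -> 2 point(s)
Affine points: 15. Add the point at infinity: total = 16.

#E(F_13) = 16


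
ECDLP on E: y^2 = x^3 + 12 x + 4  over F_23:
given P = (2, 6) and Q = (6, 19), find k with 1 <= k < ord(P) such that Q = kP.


Enumerate multiples of P until we hit Q = (6, 19):
  1P = (2, 6)
  2P = (0, 21)
  3P = (14, 15)
  4P = (9, 6)
  5P = (12, 17)
  6P = (4, 1)
  7P = (6, 4)
  8P = (21, 15)
  9P = (18, 7)
  10P = (11, 15)
  11P = (11, 8)
  12P = (18, 16)
  13P = (21, 8)
  14P = (6, 19)
Match found at i = 14.

k = 14


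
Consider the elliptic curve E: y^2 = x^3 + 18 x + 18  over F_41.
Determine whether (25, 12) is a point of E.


Check whether y^2 = x^3 + 18 x + 18 (mod 41) for (x, y) = (25, 12).
LHS: y^2 = 12^2 mod 41 = 21
RHS: x^3 + 18 x + 18 = 25^3 + 18*25 + 18 mod 41 = 21
LHS = RHS

Yes, on the curve


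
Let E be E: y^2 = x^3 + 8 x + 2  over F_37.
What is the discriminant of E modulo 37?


4 a^3 + 27 b^2 = 4*8^3 + 27*2^2 = 2048 + 108 = 2156
Delta = -16 * (2156) = -34496
Delta mod 37 = 25

Delta = 25 (mod 37)


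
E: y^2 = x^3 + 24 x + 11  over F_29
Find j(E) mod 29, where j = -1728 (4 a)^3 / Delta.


Delta = -16(4 a^3 + 27 b^2) mod 29 = 11
-1728 * (4 a)^3 = -1728 * (4*24)^3 mod 29 = 19
j = 19 * 11^(-1) mod 29 = 7

j = 7 (mod 29)


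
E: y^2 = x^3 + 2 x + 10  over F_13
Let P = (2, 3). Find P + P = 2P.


Doubling: s = (3 x1^2 + a) / (2 y1)
s = (3*2^2 + 2) / (2*3) mod 13 = 11
x3 = s^2 - 2 x1 mod 13 = 11^2 - 2*2 = 0
y3 = s (x1 - x3) - y1 mod 13 = 11 * (2 - 0) - 3 = 6

2P = (0, 6)


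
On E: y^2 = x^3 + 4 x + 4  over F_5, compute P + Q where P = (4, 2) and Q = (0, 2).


P != Q, so use the chord formula.
s = (y2 - y1) / (x2 - x1) = (0) / (1) mod 5 = 0
x3 = s^2 - x1 - x2 mod 5 = 0^2 - 4 - 0 = 1
y3 = s (x1 - x3) - y1 mod 5 = 0 * (4 - 1) - 2 = 3

P + Q = (1, 3)


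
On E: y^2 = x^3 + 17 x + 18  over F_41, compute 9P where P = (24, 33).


k = 9 = 1001_2 (binary, LSB first: 1001)
Double-and-add from P = (24, 33):
  bit 0 = 1: acc = O + (24, 33) = (24, 33)
  bit 1 = 0: acc unchanged = (24, 33)
  bit 2 = 0: acc unchanged = (24, 33)
  bit 3 = 1: acc = (24, 33) + (8, 25) = (40, 0)

9P = (40, 0)


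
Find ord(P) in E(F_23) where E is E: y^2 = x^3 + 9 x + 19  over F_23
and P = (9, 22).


Compute successive multiples of P until we hit O:
  1P = (9, 22)
  2P = (11, 0)
  3P = (9, 1)
  4P = O

ord(P) = 4


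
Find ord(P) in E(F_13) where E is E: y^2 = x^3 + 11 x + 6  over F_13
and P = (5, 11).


Compute successive multiples of P until we hit O:
  1P = (5, 11)
  2P = (7, 6)
  3P = (4, 6)
  4P = (3, 12)
  5P = (2, 7)
  6P = (2, 6)
  7P = (3, 1)
  8P = (4, 7)
  ... (continuing to 11P)
  11P = O

ord(P) = 11


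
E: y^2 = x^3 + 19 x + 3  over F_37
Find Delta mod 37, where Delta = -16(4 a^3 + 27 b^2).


4 a^3 + 27 b^2 = 4*19^3 + 27*3^2 = 27436 + 243 = 27679
Delta = -16 * (27679) = -442864
Delta mod 37 = 26

Delta = 26 (mod 37)


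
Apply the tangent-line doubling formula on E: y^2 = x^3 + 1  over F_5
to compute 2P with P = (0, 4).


Doubling: s = (3 x1^2 + a) / (2 y1)
s = (3*0^2 + 0) / (2*4) mod 5 = 0
x3 = s^2 - 2 x1 mod 5 = 0^2 - 2*0 = 0
y3 = s (x1 - x3) - y1 mod 5 = 0 * (0 - 0) - 4 = 1

2P = (0, 1)


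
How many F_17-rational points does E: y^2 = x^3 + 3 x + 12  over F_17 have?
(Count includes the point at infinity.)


For each x in F_17, count y with y^2 = x^3 + 3 x + 12 mod 17:
  x = 1: RHS = 16, y in [4, 13]  -> 2 point(s)
  x = 2: RHS = 9, y in [3, 14]  -> 2 point(s)
  x = 5: RHS = 16, y in [4, 13]  -> 2 point(s)
  x = 6: RHS = 8, y in [5, 12]  -> 2 point(s)
  x = 7: RHS = 2, y in [6, 11]  -> 2 point(s)
  x = 8: RHS = 4, y in [2, 15]  -> 2 point(s)
  x = 11: RHS = 16, y in [4, 13]  -> 2 point(s)
  x = 12: RHS = 8, y in [5, 12]  -> 2 point(s)
  x = 13: RHS = 4, y in [2, 15]  -> 2 point(s)
  x = 15: RHS = 15, y in [7, 10]  -> 2 point(s)
  x = 16: RHS = 8, y in [5, 12]  -> 2 point(s)
Affine points: 22. Add the point at infinity: total = 23.

#E(F_17) = 23
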